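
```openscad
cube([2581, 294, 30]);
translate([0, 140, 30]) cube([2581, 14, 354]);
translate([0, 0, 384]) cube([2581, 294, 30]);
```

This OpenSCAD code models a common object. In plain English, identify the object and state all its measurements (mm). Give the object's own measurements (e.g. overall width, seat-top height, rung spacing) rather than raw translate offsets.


An I-beam lying along x, 2581 mm long. Overall section height 414 mm. Two flanges 294 mm wide (y) and 30 mm thick, one on the floor and one at the top; a web 14 mm thick runs between them, centred on the flange width.


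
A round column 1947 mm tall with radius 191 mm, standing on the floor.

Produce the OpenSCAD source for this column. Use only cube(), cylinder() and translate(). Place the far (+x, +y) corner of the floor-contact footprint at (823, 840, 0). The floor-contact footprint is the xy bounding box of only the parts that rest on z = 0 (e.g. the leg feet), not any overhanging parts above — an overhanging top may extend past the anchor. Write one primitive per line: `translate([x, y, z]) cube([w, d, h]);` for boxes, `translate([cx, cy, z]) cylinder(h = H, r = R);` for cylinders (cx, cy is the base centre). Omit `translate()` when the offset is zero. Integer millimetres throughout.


translate([632, 649, 0]) cylinder(h = 1947, r = 191);


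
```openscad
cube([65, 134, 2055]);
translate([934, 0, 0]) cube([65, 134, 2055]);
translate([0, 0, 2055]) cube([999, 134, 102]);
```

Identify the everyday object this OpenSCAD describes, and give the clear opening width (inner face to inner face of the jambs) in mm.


A door frame. The clear opening width is 869 mm.

Two 2055 mm tall posts with a header on top — a door frame. The left jamb is 65 mm wide at x = 0; the right jamb starts at x = 934. The clear opening is 934 − 65 = 869 mm.


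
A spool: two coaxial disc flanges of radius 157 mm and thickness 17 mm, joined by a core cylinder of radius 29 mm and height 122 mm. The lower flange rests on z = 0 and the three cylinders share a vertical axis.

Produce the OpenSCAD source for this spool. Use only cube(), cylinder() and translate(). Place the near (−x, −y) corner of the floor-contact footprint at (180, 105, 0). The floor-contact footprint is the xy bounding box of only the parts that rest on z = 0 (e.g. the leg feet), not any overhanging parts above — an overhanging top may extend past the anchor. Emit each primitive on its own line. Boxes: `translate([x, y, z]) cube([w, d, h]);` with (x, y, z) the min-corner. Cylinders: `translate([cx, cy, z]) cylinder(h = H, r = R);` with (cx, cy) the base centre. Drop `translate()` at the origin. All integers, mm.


translate([337, 262, 0]) cylinder(h = 17, r = 157);
translate([337, 262, 17]) cylinder(h = 122, r = 29);
translate([337, 262, 139]) cylinder(h = 17, r = 157);


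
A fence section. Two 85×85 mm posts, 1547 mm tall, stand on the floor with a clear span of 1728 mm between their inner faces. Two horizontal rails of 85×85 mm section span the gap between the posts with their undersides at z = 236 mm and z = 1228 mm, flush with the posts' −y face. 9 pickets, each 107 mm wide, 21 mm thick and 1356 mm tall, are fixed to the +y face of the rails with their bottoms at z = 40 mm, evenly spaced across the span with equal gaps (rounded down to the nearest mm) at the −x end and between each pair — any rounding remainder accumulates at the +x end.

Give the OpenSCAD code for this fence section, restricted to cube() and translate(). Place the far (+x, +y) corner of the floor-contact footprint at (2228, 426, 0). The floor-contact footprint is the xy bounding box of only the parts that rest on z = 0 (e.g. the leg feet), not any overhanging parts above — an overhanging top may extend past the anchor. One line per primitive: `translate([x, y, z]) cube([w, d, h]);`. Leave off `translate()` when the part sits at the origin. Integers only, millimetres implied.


translate([330, 341, 0]) cube([85, 85, 1547]);
translate([2143, 341, 0]) cube([85, 85, 1547]);
translate([415, 341, 236]) cube([1728, 85, 85]);
translate([415, 341, 1228]) cube([1728, 85, 85]);
translate([491, 426, 40]) cube([107, 21, 1356]);
translate([674, 426, 40]) cube([107, 21, 1356]);
translate([857, 426, 40]) cube([107, 21, 1356]);
translate([1040, 426, 40]) cube([107, 21, 1356]);
translate([1223, 426, 40]) cube([107, 21, 1356]);
translate([1406, 426, 40]) cube([107, 21, 1356]);
translate([1589, 426, 40]) cube([107, 21, 1356]);
translate([1772, 426, 40]) cube([107, 21, 1356]);
translate([1955, 426, 40]) cube([107, 21, 1356]);


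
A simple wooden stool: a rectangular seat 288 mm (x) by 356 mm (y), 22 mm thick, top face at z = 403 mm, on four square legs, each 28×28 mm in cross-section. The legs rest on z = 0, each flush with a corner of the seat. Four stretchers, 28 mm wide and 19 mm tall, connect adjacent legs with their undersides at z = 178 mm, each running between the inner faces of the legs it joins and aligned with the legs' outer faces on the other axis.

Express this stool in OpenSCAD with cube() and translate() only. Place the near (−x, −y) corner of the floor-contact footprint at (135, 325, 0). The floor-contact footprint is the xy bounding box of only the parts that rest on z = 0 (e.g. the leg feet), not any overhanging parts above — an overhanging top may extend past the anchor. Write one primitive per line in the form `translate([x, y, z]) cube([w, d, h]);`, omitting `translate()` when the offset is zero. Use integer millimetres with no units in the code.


// leg_h = 403 - 22 = 381
// stretcher span = 288 - 2*28 = 232
translate([135, 325, 381]) cube([288, 356, 22]);
translate([135, 325, 0]) cube([28, 28, 381]);
translate([395, 325, 0]) cube([28, 28, 381]);
translate([135, 653, 0]) cube([28, 28, 381]);
translate([395, 653, 0]) cube([28, 28, 381]);
translate([163, 325, 178]) cube([232, 28, 19]);
translate([163, 653, 178]) cube([232, 28, 19]);
translate([135, 353, 178]) cube([28, 300, 19]);
translate([395, 353, 178]) cube([28, 300, 19]);


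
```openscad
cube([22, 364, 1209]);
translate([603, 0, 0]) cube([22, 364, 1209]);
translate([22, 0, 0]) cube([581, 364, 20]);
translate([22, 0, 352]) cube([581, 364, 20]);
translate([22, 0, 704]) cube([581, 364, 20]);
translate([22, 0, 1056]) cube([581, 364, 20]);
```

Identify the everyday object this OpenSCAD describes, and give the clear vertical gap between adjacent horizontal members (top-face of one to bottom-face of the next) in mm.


A bookshelf. The clear shelf gap is 332 mm.

Two tall side panels with 4 horizontal boards between them — a bookshelf. The first two shelf undersides are at z = 0 and z = 352; with shelf thickness 20, the clear gap is 352 − 0 − 20 = 332 mm.


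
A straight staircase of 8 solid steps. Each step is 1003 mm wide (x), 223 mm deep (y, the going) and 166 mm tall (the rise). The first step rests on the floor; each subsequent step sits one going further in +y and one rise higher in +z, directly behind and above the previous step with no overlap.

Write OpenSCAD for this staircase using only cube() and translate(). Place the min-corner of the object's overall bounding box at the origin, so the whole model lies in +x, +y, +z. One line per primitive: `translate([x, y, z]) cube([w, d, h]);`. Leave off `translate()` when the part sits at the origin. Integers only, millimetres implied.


cube([1003, 223, 166]);
translate([0, 223, 166]) cube([1003, 223, 166]);
translate([0, 446, 332]) cube([1003, 223, 166]);
translate([0, 669, 498]) cube([1003, 223, 166]);
translate([0, 892, 664]) cube([1003, 223, 166]);
translate([0, 1115, 830]) cube([1003, 223, 166]);
translate([0, 1338, 996]) cube([1003, 223, 166]);
translate([0, 1561, 1162]) cube([1003, 223, 166]);


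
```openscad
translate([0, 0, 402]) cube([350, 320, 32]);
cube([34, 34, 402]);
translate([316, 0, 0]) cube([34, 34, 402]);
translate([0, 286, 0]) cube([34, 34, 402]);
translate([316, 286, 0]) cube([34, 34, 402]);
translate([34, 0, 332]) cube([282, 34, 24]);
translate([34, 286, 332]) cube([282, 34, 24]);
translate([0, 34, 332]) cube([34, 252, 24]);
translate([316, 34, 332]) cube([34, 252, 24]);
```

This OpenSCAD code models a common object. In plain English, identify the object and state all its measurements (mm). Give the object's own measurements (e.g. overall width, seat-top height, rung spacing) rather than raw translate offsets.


A four-legged stool. The seat is a 350×320×32 mm slab whose top surface is at z = 434 mm; four square legs, each 34×34 mm in cross-section, run from the floor (z = 0) to the underside of the seat, each flush with a corner of the seat. Four stretchers, 34 mm wide and 24 mm tall, connect adjacent legs with their undersides at z = 332 mm, each running between the inner faces of the legs it joins and aligned with the legs' outer faces on the other axis.


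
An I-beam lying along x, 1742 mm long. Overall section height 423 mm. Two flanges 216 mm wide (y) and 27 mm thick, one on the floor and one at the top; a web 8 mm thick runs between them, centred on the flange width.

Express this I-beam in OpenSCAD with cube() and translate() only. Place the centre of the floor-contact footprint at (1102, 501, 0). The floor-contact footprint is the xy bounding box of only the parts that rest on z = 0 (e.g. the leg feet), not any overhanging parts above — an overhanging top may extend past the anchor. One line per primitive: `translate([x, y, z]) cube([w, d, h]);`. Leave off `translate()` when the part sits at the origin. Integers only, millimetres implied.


translate([231, 393, 0]) cube([1742, 216, 27]);
translate([231, 497, 27]) cube([1742, 8, 369]);
translate([231, 393, 396]) cube([1742, 216, 27]);


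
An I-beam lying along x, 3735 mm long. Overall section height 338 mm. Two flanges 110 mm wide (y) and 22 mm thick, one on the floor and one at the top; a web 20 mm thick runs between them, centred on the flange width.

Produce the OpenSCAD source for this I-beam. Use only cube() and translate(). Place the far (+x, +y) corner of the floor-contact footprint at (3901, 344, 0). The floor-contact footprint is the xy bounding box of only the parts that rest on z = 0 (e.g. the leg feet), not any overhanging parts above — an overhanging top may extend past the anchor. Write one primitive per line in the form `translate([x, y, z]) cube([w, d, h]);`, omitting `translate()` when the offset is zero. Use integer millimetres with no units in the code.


translate([166, 234, 0]) cube([3735, 110, 22]);
translate([166, 279, 22]) cube([3735, 20, 294]);
translate([166, 234, 316]) cube([3735, 110, 22]);


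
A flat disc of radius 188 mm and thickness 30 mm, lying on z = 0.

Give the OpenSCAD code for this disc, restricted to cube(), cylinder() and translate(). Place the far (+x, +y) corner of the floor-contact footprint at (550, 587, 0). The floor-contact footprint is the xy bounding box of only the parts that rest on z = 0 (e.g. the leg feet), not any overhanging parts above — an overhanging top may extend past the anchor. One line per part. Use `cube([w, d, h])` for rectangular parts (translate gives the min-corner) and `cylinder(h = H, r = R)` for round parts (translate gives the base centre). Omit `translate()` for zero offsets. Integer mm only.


translate([362, 399, 0]) cylinder(h = 30, r = 188);


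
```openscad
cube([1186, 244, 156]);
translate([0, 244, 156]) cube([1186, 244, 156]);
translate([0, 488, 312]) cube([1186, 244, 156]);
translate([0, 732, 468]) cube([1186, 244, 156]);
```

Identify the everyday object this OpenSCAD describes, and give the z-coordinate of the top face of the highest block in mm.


A staircase. The total rise is 624 mm.

4 identical blocks, each offset up and back from the previous — a staircase. Each step is 156 mm tall and there are 4 of them, so the total rise is 4 × 156 = 624 mm.


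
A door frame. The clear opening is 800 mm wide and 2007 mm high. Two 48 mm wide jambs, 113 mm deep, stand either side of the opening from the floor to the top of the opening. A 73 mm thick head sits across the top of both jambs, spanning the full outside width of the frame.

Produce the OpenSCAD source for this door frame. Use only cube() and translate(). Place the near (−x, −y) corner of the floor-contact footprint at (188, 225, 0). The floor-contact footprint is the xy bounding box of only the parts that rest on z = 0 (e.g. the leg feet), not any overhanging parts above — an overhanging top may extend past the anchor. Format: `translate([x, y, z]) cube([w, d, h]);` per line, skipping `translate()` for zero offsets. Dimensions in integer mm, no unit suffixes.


translate([188, 225, 0]) cube([48, 113, 2007]);
translate([1036, 225, 0]) cube([48, 113, 2007]);
translate([188, 225, 2007]) cube([896, 113, 73]);


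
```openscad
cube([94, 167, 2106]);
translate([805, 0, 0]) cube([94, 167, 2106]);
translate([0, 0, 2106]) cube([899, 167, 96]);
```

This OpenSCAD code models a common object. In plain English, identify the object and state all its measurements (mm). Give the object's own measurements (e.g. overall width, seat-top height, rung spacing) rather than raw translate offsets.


A door frame. The clear opening is 711 mm wide and 2106 mm high. Two 94 mm wide jambs, 167 mm deep, stand either side of the opening from the floor to the top of the opening. A 96 mm thick head sits across the top of both jambs, spanning the full outside width of the frame.


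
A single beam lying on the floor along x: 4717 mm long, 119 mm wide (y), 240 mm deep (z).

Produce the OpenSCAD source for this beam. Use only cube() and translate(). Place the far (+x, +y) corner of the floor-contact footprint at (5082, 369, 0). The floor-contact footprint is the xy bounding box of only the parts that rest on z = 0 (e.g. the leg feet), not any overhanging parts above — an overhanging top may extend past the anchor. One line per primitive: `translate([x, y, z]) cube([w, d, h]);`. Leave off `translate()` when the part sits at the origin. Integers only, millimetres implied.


translate([365, 250, 0]) cube([4717, 119, 240]);


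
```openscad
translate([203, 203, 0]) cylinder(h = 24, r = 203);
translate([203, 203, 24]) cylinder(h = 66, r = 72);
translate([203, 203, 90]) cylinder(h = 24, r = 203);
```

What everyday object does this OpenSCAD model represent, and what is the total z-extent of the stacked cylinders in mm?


A spool. The overall height is 114 mm.

Three coaxial cylinders, large–small–large — a spool. Two 24 mm flanges and a 66 mm core give 24 + 66 + 24 = 114 mm.


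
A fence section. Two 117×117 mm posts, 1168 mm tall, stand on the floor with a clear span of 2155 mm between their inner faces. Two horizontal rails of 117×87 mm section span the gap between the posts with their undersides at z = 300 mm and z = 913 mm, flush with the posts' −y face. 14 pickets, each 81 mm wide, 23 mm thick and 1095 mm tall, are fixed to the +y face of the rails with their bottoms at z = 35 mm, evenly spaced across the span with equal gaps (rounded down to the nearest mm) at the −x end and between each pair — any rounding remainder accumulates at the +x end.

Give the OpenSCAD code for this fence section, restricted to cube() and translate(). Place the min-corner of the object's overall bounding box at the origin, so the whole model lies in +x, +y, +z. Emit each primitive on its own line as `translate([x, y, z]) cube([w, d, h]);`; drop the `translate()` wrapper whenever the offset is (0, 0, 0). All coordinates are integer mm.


cube([117, 117, 1168]);
translate([2272, 0, 0]) cube([117, 117, 1168]);
translate([117, 0, 300]) cube([2155, 117, 87]);
translate([117, 0, 913]) cube([2155, 117, 87]);
translate([185, 117, 35]) cube([81, 23, 1095]);
translate([334, 117, 35]) cube([81, 23, 1095]);
translate([483, 117, 35]) cube([81, 23, 1095]);
translate([632, 117, 35]) cube([81, 23, 1095]);
translate([781, 117, 35]) cube([81, 23, 1095]);
translate([930, 117, 35]) cube([81, 23, 1095]);
translate([1079, 117, 35]) cube([81, 23, 1095]);
translate([1228, 117, 35]) cube([81, 23, 1095]);
translate([1377, 117, 35]) cube([81, 23, 1095]);
translate([1526, 117, 35]) cube([81, 23, 1095]);
translate([1675, 117, 35]) cube([81, 23, 1095]);
translate([1824, 117, 35]) cube([81, 23, 1095]);
translate([1973, 117, 35]) cube([81, 23, 1095]);
translate([2122, 117, 35]) cube([81, 23, 1095]);


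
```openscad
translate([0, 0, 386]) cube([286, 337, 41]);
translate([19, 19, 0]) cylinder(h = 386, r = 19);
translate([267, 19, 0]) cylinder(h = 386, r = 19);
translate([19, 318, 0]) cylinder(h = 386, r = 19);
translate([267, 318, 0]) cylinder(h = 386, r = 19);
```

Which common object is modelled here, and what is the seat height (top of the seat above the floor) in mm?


A stool. The seat height is 427 mm.

A 286×337×41 slab at z = 386 on four corner cylinders — a stool. The seat top is 386 + 41 = 427 mm.


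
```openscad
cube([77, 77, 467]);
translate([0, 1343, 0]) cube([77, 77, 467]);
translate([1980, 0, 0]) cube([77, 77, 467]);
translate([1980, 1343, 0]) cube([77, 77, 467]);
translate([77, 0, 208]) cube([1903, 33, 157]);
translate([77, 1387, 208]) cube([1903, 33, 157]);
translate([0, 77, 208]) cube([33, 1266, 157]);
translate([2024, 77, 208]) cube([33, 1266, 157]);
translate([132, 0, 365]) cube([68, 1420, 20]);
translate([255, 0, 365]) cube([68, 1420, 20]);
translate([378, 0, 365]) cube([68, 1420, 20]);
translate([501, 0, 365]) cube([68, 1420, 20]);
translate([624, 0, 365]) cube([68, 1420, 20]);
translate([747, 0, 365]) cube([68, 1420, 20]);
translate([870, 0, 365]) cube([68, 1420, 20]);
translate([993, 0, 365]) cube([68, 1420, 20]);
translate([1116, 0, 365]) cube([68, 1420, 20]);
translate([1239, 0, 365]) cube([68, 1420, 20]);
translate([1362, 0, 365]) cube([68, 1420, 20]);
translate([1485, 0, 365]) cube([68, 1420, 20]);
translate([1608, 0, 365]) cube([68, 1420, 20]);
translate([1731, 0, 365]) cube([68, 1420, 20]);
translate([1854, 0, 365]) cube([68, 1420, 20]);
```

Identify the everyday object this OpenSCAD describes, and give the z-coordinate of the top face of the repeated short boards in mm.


A bed frame. The slat-top height is 385 mm.

Four posts, four rails, and a row of slats — a bed frame. Slats sit on the rails at z = 208 + 157 = 365; with slat thickness 20, the top is 385 mm.


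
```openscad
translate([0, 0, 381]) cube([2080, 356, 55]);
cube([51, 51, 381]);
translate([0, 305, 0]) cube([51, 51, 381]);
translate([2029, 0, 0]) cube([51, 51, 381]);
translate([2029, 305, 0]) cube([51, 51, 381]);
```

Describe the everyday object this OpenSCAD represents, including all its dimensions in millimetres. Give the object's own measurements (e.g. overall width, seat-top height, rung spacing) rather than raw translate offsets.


A long wooden bench with a 2080 mm (x) × 356 mm (y) seat, 55 mm thick, its top surface 436 mm above the floor. Four 51 mm square legs at the seat corners, flush with the edges, run from z = 0 to the seat underside.


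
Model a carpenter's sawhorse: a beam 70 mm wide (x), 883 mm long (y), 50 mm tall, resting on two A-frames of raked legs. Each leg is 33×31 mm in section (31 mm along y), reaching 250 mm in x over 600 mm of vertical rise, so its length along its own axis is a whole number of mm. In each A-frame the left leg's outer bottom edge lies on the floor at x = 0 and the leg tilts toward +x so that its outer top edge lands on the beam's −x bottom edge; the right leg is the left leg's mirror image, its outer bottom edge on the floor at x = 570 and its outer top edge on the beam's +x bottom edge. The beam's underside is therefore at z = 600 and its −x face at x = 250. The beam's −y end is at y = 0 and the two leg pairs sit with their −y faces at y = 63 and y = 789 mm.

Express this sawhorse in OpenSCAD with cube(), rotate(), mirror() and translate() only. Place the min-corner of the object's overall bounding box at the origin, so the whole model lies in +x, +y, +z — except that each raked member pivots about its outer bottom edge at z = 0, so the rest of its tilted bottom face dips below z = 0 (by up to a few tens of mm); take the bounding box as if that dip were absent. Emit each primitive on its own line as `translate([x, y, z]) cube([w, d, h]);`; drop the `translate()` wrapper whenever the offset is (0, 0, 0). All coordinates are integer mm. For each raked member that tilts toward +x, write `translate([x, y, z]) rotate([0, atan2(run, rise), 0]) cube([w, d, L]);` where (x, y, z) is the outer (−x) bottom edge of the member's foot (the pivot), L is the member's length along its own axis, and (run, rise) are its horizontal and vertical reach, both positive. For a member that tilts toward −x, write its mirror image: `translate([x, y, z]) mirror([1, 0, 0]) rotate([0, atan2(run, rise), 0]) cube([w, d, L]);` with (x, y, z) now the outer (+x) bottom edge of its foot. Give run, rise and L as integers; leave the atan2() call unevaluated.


translate([250, 0, 600]) cube([70, 883, 50]);
translate([0, 63, 0]) rotate([0, atan2(250, 600), 0]) cube([33, 31, 650]);
translate([570, 63, 0]) mirror([1, 0, 0]) rotate([0, atan2(250, 600), 0]) cube([33, 31, 650]);
translate([0, 789, 0]) rotate([0, atan2(250, 600), 0]) cube([33, 31, 650]);
translate([570, 789, 0]) mirror([1, 0, 0]) rotate([0, atan2(250, 600), 0]) cube([33, 31, 650]);


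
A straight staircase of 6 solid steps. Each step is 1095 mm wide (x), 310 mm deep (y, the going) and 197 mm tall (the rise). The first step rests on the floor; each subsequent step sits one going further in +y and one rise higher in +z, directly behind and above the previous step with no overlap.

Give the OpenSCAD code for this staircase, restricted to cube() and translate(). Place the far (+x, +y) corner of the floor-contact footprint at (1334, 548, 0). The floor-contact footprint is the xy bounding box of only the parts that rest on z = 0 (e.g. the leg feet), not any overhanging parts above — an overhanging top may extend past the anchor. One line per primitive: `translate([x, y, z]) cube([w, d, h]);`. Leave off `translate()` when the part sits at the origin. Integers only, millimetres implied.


translate([239, 238, 0]) cube([1095, 310, 197]);
translate([239, 548, 197]) cube([1095, 310, 197]);
translate([239, 858, 394]) cube([1095, 310, 197]);
translate([239, 1168, 591]) cube([1095, 310, 197]);
translate([239, 1478, 788]) cube([1095, 310, 197]);
translate([239, 1788, 985]) cube([1095, 310, 197]);


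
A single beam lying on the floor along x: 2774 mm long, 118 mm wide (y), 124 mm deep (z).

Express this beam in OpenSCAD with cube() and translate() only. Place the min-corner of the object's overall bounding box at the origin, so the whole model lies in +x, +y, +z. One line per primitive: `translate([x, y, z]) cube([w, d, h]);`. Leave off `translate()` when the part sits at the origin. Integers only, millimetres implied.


cube([2774, 118, 124]);


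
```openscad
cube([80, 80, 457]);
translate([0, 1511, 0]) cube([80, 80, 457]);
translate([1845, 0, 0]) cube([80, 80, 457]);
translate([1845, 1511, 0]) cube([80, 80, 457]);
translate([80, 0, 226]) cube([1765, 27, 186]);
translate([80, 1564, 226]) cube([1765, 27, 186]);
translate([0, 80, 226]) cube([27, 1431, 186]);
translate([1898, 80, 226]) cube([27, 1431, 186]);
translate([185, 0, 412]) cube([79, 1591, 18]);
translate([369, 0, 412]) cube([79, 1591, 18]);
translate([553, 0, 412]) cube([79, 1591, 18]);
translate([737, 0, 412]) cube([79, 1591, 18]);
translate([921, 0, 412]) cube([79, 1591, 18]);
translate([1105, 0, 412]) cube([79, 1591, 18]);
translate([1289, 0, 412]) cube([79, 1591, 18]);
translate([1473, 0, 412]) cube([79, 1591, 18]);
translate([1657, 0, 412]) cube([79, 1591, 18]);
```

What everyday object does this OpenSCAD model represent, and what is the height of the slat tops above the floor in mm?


A bed frame. The slat-top height is 430 mm.

Four posts, four rails, and a row of slats — a bed frame. Slats sit on the rails at z = 226 + 186 = 412; with slat thickness 18, the top is 430 mm.


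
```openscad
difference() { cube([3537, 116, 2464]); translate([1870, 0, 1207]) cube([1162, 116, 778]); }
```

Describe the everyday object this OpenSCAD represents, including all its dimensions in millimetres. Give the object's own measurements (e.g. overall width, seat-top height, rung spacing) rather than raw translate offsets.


A wall 3537 mm long (x), 116 mm thick (y), 2464 mm tall, with a rectangular window opening cut through it. The opening is 1162 mm wide and 778 mm tall; its sill is at z = 1207 mm and its near (−x) edge is 1870 mm from the wall's −x end. The opening passes through the full wall thickness.


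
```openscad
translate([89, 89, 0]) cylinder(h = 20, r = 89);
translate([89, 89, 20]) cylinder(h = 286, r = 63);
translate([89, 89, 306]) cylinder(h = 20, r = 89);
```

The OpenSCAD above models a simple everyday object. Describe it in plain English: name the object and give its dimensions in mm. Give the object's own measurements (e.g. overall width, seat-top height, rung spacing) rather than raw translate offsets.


A spool: two coaxial disc flanges of radius 89 mm and thickness 20 mm, joined by a core cylinder of radius 63 mm and height 286 mm. The lower flange rests on z = 0 and the three cylinders share a vertical axis.


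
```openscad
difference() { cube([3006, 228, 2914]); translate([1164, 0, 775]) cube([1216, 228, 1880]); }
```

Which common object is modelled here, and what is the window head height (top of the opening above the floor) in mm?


A wall with a window opening. The window head height is 2655 mm.

A wall with a rectangular opening subtracted — a window. Sill at z = 775, opening 1880 mm tall, so the head is at 775 + 1880 = 2655 mm.


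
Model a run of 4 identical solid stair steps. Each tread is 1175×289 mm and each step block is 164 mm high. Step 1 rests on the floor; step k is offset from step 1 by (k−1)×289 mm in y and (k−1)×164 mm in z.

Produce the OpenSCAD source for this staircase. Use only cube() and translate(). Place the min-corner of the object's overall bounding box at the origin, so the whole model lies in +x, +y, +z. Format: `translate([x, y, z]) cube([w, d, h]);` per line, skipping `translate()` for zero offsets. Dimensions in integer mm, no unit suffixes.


cube([1175, 289, 164]);
translate([0, 289, 164]) cube([1175, 289, 164]);
translate([0, 578, 328]) cube([1175, 289, 164]);
translate([0, 867, 492]) cube([1175, 289, 164]);


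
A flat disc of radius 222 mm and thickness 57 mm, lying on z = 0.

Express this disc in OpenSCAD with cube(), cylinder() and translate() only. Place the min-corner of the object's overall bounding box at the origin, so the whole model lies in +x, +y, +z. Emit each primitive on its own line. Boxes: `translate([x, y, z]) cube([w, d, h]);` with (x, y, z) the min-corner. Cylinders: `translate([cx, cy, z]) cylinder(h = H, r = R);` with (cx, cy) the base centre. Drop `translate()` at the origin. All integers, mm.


translate([222, 222, 0]) cylinder(h = 57, r = 222);


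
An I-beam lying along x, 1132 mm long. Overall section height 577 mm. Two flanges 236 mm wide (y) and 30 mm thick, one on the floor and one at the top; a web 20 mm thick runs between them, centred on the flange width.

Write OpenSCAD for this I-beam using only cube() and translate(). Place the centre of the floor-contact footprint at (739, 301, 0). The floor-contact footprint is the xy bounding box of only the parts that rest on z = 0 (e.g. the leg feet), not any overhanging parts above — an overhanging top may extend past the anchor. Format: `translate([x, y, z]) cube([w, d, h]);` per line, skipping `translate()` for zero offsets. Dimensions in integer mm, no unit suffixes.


translate([173, 183, 0]) cube([1132, 236, 30]);
translate([173, 291, 30]) cube([1132, 20, 517]);
translate([173, 183, 547]) cube([1132, 236, 30]);


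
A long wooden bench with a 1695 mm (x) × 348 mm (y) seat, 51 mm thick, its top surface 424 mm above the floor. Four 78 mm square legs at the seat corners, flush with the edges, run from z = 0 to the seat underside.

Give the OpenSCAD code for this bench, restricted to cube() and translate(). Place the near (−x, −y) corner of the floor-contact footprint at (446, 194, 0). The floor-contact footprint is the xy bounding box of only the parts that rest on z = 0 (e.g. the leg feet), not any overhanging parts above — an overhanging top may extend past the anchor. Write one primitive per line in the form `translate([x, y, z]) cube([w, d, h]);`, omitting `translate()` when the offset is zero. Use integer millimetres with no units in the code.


// leg_h = 424 − 51 = 373
translate([446, 194, 373]) cube([1695, 348, 51]);
translate([446, 194, 0]) cube([78, 78, 373]);
translate([446, 464, 0]) cube([78, 78, 373]);
translate([2063, 194, 0]) cube([78, 78, 373]);
translate([2063, 464, 0]) cube([78, 78, 373]);


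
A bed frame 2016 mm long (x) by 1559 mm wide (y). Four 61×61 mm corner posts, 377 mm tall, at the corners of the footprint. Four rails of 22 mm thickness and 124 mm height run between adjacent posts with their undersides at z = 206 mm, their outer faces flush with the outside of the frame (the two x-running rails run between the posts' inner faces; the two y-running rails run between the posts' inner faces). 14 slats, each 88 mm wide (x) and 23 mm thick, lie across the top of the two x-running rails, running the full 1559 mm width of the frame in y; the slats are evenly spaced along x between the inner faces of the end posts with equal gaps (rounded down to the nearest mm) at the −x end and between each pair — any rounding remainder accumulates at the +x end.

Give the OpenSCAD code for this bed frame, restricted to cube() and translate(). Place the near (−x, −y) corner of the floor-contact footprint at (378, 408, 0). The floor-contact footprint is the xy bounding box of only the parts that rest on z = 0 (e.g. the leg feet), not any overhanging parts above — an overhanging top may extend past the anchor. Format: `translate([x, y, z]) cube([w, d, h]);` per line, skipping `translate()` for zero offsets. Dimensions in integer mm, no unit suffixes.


translate([378, 408, 0]) cube([61, 61, 377]);
translate([378, 1906, 0]) cube([61, 61, 377]);
translate([2333, 408, 0]) cube([61, 61, 377]);
translate([2333, 1906, 0]) cube([61, 61, 377]);
translate([439, 408, 206]) cube([1894, 22, 124]);
translate([439, 1945, 206]) cube([1894, 22, 124]);
translate([378, 469, 206]) cube([22, 1437, 124]);
translate([2372, 469, 206]) cube([22, 1437, 124]);
translate([483, 408, 330]) cube([88, 1559, 23]);
translate([615, 408, 330]) cube([88, 1559, 23]);
translate([747, 408, 330]) cube([88, 1559, 23]);
translate([879, 408, 330]) cube([88, 1559, 23]);
translate([1011, 408, 330]) cube([88, 1559, 23]);
translate([1143, 408, 330]) cube([88, 1559, 23]);
translate([1275, 408, 330]) cube([88, 1559, 23]);
translate([1407, 408, 330]) cube([88, 1559, 23]);
translate([1539, 408, 330]) cube([88, 1559, 23]);
translate([1671, 408, 330]) cube([88, 1559, 23]);
translate([1803, 408, 330]) cube([88, 1559, 23]);
translate([1935, 408, 330]) cube([88, 1559, 23]);
translate([2067, 408, 330]) cube([88, 1559, 23]);
translate([2199, 408, 330]) cube([88, 1559, 23]);


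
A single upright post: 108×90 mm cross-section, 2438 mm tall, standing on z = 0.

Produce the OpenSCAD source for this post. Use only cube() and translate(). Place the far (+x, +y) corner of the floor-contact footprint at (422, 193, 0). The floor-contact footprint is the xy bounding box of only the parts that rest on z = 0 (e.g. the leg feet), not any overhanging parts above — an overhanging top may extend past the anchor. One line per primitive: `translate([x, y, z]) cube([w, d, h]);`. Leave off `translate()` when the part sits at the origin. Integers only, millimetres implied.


translate([314, 103, 0]) cube([108, 90, 2438]);


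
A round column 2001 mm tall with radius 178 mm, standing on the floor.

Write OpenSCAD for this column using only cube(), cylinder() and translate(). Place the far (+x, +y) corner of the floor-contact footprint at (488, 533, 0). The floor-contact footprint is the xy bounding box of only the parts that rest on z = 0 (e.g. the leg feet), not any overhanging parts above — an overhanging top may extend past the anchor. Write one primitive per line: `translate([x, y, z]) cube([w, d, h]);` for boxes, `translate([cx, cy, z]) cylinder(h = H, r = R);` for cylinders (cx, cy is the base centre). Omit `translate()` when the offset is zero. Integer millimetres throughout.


translate([310, 355, 0]) cylinder(h = 2001, r = 178);


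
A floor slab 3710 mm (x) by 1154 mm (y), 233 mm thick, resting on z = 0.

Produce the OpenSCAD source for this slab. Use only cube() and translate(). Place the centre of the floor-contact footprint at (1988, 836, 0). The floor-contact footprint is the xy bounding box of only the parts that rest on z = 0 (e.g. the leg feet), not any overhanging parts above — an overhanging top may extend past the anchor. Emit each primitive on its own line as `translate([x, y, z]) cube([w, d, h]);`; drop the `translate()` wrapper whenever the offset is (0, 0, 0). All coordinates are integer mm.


translate([133, 259, 0]) cube([3710, 1154, 233]);


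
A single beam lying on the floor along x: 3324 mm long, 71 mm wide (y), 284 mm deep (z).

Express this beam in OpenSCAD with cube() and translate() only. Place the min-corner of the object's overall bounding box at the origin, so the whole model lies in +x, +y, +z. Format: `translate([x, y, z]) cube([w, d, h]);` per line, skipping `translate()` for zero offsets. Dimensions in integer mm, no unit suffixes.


cube([3324, 71, 284]);


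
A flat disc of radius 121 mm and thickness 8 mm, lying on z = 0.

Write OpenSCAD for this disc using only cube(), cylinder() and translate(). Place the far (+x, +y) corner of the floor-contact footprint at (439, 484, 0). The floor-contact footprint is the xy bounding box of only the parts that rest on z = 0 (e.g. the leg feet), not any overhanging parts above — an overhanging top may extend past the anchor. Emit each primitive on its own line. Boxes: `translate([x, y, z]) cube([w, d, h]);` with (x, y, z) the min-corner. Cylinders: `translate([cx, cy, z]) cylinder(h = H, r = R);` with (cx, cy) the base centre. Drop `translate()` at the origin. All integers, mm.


translate([318, 363, 0]) cylinder(h = 8, r = 121);


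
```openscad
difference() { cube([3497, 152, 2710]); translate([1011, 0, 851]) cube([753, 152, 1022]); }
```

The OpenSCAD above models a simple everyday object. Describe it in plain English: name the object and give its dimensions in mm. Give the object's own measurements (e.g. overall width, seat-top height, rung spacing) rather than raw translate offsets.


A wall 3497 mm long (x), 152 mm thick (y), 2710 mm tall, with a rectangular window opening cut through it. The opening is 753 mm wide and 1022 mm tall; its sill is at z = 851 mm and its near (−x) edge is 1011 mm from the wall's −x end. The opening passes through the full wall thickness.


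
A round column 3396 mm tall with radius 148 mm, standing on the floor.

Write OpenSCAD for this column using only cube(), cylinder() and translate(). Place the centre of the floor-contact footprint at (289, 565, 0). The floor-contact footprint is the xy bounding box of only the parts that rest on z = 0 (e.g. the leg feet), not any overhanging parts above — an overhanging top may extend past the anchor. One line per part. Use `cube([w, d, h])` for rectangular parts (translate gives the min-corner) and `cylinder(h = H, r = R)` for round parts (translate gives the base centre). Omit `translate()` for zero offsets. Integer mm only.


translate([289, 565, 0]) cylinder(h = 3396, r = 148);


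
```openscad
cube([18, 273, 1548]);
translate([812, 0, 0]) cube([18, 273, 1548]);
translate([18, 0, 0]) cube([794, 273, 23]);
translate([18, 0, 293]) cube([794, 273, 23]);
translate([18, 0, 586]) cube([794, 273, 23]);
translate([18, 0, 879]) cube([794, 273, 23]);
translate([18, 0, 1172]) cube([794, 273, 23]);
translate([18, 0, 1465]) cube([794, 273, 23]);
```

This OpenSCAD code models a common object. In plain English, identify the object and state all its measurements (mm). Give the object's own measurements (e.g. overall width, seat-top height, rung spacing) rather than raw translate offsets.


An open bookshelf. Two side panels, each 18 mm thick, 273 mm deep and 1548 mm tall, stand 830 mm apart (outside-to-outside). Between them sit 6 shelves, each 23 mm thick and 273 mm deep, spanning the full gap between the sides. The bottom shelf rests on the floor (its underside at z = 0) and the clear gap between one shelf's top and the next shelf's underside is 270 mm.


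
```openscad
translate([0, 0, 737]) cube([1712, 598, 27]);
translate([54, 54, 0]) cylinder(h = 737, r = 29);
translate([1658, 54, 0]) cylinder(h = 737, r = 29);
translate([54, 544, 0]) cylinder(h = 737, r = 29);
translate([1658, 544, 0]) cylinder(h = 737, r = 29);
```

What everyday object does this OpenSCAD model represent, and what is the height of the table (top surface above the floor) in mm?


A table. The table height is 764 mm.

A 1712×598×27 slab sits at z = 737 on four Ø58 mm round legs — a table. The top surface is at 737 + 27 = 764 mm.


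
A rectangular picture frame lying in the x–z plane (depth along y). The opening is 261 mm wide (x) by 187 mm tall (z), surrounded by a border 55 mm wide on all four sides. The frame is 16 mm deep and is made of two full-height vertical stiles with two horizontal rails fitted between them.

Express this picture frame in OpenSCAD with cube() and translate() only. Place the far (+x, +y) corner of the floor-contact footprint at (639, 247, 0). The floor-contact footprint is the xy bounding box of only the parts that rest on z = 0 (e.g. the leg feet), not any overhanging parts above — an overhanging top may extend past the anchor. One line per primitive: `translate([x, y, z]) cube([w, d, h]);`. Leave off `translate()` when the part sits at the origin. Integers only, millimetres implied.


translate([268, 231, 0]) cube([55, 16, 297]);
translate([584, 231, 0]) cube([55, 16, 297]);
translate([323, 231, 0]) cube([261, 16, 55]);
translate([323, 231, 242]) cube([261, 16, 55]);


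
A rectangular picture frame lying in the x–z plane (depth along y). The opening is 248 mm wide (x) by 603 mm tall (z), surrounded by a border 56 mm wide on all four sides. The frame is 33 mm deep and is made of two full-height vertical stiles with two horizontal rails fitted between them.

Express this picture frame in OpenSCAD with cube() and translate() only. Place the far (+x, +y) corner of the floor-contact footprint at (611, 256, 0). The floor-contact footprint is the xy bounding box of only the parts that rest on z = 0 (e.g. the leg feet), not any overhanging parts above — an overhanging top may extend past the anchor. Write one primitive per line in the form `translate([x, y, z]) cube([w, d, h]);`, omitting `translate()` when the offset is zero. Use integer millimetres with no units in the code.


translate([251, 223, 0]) cube([56, 33, 715]);
translate([555, 223, 0]) cube([56, 33, 715]);
translate([307, 223, 0]) cube([248, 33, 56]);
translate([307, 223, 659]) cube([248, 33, 56]);


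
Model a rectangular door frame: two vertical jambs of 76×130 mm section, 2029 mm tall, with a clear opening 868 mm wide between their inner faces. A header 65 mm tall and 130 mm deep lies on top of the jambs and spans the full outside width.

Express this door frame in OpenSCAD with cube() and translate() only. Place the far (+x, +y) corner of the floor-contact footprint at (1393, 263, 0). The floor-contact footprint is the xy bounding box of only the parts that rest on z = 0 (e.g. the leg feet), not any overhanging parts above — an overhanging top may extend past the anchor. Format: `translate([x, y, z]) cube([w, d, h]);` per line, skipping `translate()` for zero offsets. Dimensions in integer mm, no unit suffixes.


translate([373, 133, 0]) cube([76, 130, 2029]);
translate([1317, 133, 0]) cube([76, 130, 2029]);
translate([373, 133, 2029]) cube([1020, 130, 65]);


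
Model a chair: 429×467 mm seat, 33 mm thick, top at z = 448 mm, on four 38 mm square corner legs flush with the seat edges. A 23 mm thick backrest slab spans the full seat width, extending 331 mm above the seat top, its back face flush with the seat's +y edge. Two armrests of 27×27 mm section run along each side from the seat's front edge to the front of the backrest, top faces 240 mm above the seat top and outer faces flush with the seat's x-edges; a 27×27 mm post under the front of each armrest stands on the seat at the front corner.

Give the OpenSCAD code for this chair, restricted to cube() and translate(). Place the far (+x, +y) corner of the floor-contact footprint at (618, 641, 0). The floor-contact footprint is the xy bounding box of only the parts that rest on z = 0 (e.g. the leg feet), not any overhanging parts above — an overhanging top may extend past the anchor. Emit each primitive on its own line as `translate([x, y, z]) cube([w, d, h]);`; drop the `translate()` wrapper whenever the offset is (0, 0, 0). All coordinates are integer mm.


translate([189, 174, 415]) cube([429, 467, 33]);
translate([189, 174, 0]) cube([38, 38, 415]);
translate([580, 174, 0]) cube([38, 38, 415]);
translate([189, 603, 0]) cube([38, 38, 415]);
translate([580, 603, 0]) cube([38, 38, 415]);
translate([189, 618, 448]) cube([429, 23, 331]);
translate([189, 174, 661]) cube([27, 444, 27]);
translate([591, 174, 661]) cube([27, 444, 27]);
translate([189, 174, 448]) cube([27, 27, 213]);
translate([591, 174, 448]) cube([27, 27, 213]);
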